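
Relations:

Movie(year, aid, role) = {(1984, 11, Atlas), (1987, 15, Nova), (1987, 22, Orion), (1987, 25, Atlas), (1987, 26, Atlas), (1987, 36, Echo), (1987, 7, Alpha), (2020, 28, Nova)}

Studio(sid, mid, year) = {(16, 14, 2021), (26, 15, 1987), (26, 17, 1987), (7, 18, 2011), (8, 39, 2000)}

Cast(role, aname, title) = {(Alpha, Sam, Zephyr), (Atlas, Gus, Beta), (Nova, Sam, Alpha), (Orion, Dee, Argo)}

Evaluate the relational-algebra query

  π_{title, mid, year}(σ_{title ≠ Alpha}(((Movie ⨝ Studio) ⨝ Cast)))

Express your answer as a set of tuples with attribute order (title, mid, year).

{(Argo, 15, 1987), (Argo, 17, 1987), (Beta, 15, 1987), (Beta, 17, 1987), (Zephyr, 15, 1987), (Zephyr, 17, 1987)}

Movie ⋈ Studio (natural join on year): {(1987, 15, Nova, 26, 15), (1987, 15, Nova, 26, 17), (1987, 22, Orion, 26, 15), (1987, 22, Orion, 26, 17), (1987, 25, Atlas, 26, 15), (1987, 25, Atlas, 26, 17), (1987, 26, Atlas, 26, 15), (1987, 26, Atlas, 26, 17), (1987, 36, Echo, 26, 15), (1987, 36, Echo, 26, 17), (1987, 7, Alpha, 26, 15), (1987, 7, Alpha, 26, 17)}
(Movie ⨝ Studio) ⋈ Cast (natural join on role): {(1987, 15, Nova, 26, 15, Sam, Alpha), (1987, 15, Nova, 26, 17, Sam, Alpha), (1987, 22, Orion, 26, 15, Dee, Argo), (1987, 22, Orion, 26, 17, Dee, Argo), (1987, 25, Atlas, 26, 15, Gus, Beta), (1987, 25, Atlas, 26, 17, Gus, Beta), (1987, 26, Atlas, 26, 15, Gus, Beta), (1987, 26, Atlas, 26, 17, Gus, Beta), (1987, 7, Alpha, 26, 15, Sam, Zephyr), (1987, 7, Alpha, 26, 17, Sam, Zephyr)}
Filtering on title ≠ Alpha leaves {(1987, 22, Orion, 26, 15, Dee, Argo), (1987, 22, Orion, 26, 17, Dee, Argo), (1987, 25, Atlas, 26, 15, Gus, Beta), (1987, 25, Atlas, 26, 17, Gus, Beta), (1987, 26, Atlas, 26, 15, Gus, Beta), (1987, 26, Atlas, 26, 17, Gus, Beta), (1987, 7, Alpha, 26, 15, Sam, Zephyr), (1987, 7, Alpha, 26, 17, Sam, Zephyr)}.
Keep only column(s) title, mid, year (2 duplicate(s) eliminated): {(Argo, 15, 1987), (Argo, 17, 1987), (Beta, 15, 1987), (Beta, 17, 1987), (Zephyr, 15, 1987), (Zephyr, 17, 1987)}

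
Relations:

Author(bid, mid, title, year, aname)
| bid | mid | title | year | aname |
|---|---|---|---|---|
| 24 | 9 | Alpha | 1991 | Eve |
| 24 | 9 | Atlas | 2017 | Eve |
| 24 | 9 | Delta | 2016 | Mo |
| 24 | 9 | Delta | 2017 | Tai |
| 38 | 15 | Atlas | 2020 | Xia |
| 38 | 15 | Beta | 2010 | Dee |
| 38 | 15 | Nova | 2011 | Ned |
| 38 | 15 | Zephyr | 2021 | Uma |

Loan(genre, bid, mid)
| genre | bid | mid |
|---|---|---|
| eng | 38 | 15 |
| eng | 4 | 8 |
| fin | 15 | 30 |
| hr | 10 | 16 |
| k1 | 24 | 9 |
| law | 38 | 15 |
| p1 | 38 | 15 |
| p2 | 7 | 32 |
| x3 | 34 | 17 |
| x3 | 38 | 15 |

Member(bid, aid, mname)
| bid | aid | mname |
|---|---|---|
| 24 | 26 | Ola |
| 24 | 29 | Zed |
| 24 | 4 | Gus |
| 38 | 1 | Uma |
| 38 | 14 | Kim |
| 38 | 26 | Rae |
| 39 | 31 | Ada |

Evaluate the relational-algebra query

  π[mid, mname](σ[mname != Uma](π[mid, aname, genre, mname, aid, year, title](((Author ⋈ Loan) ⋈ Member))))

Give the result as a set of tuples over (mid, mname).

{(15, Kim), (15, Rae), (9, Gus), (9, Ola), (9, Zed)}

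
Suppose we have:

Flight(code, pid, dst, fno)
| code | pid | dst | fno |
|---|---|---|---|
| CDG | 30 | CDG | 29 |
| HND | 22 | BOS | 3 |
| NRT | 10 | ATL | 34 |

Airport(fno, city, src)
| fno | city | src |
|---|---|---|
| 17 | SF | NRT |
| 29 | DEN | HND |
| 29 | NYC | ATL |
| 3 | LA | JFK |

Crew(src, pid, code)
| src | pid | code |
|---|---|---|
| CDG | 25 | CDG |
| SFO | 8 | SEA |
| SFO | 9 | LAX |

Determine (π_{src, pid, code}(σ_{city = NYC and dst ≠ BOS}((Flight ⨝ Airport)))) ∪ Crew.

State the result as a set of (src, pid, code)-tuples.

{(ATL, 30, CDG), (CDG, 25, CDG), (SFO, 8, SEA), (SFO, 9, LAX)}

Joining Flight and Airport on fno yields {(CDG, 30, CDG, 29, DEN, HND), (CDG, 30, CDG, 29, NYC, ATL), (HND, 22, BOS, 3, LA, JFK)}.
Selection city = NYC and dst ≠ BOS: {(CDG, 30, CDG, 29, NYC, ATL)}
Keep only column(s) src, pid, code: {(ATL, 30, CDG)}
Taking the union: {(ATL, 30, CDG), (CDG, 25, CDG), (SFO, 8, SEA), (SFO, 9, LAX)}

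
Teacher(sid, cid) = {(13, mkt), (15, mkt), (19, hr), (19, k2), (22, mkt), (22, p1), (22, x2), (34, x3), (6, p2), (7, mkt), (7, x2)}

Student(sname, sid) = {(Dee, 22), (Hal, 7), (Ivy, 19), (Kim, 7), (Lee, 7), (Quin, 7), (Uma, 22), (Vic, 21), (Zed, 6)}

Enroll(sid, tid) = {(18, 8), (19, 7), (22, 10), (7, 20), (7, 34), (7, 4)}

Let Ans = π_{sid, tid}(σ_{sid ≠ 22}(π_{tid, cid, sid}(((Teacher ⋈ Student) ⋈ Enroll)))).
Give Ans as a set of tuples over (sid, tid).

{(19, 7), (7, 20), (7, 34), (7, 4)}

Natural join on sid: {(19, hr, Ivy), (19, k2, Ivy), (22, mkt, Dee), (22, mkt, Uma), (22, p1, Dee), (22, p1, Uma), (22, x2, Dee), (22, x2, Uma), (6, p2, Zed), (7, mkt, Hal), (7, mkt, Kim), (7, mkt, Lee), (7, mkt, Quin), (7, x2, Hal), (7, x2, Kim), (7, x2, Lee), (7, x2, Quin)}
Natural join on sid: {(19, hr, Ivy, 7), (19, k2, Ivy, 7), (22, mkt, Dee, 10), (22, mkt, Uma, 10), (22, p1, Dee, 10), (22, p1, Uma, 10), (22, x2, Dee, 10), (22, x2, Uma, 10), (7, mkt, Hal, 20), (7, mkt, Hal, 34), (7, mkt, Hal, 4), (7, mkt, Kim, 20), (7, mkt, Kim, 34), (7, mkt, Kim, 4), (7, mkt, Lee, 20), (7, mkt, Lee, 34), (7, mkt, Lee, 4), (7, mkt, Quin, 20), (7, mkt, Quin, 34), (7, mkt, Quin, 4), (7, x2, Hal, 20), (7, x2, Hal, 34), (7, x2, Hal, 4), (7, x2, Kim, 20), (7, x2, Kim, 34), (7, x2, Kim, 4), (7, x2, Lee, 20), (7, x2, Lee, 34), (7, x2, Lee, 4), (7, x2, Quin, 20), (7, x2, Quin, 34), (7, x2, Quin, 4)}
Projecting to tid, cid, sid (21 duplicate(s) eliminated): {(10, mkt, 22), (10, p1, 22), (10, x2, 22), (20, mkt, 7), (20, x2, 7), (34, mkt, 7), (34, x2, 7), (4, mkt, 7), (4, x2, 7), (7, hr, 19), (7, k2, 19)}
Apply σ_{sid ≠ 22}; surviving tuples: {(20, mkt, 7), (20, x2, 7), (34, mkt, 7), (34, x2, 7), (4, mkt, 7), (4, x2, 7), (7, hr, 19), (7, k2, 19)}
Projecting to sid, tid (4 duplicate(s) eliminated): {(19, 7), (7, 20), (7, 34), (7, 4)}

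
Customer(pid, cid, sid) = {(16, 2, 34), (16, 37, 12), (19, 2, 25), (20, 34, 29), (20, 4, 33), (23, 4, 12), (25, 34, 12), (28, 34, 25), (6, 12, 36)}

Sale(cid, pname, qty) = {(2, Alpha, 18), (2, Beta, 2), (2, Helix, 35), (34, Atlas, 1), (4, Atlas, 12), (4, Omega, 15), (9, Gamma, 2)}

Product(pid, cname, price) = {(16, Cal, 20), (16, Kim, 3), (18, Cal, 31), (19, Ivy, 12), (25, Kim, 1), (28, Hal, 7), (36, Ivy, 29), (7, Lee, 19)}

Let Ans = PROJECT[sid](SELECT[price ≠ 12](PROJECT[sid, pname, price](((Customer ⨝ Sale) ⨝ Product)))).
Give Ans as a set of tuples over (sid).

{12, 25, 34}

Customer ⋈ Sale (natural join on cid): {(16, 2, 34, Alpha, 18), (16, 2, 34, Beta, 2), (16, 2, 34, Helix, 35), (19, 2, 25, Alpha, 18), (19, 2, 25, Beta, 2), (19, 2, 25, Helix, 35), (20, 34, 29, Atlas, 1), (20, 4, 33, Atlas, 12), (20, 4, 33, Omega, 15), (23, 4, 12, Atlas, 12), (23, 4, 12, Omega, 15), (25, 34, 12, Atlas, 1), (28, 34, 25, Atlas, 1)}
(Customer ⨝ Sale) ⋈ Product (natural join on pid): {(16, 2, 34, Alpha, 18, Cal, 20), (16, 2, 34, Alpha, 18, Kim, 3), (16, 2, 34, Beta, 2, Cal, 20), (16, 2, 34, Beta, 2, Kim, 3), (16, 2, 34, Helix, 35, Cal, 20), (16, 2, 34, Helix, 35, Kim, 3), (19, 2, 25, Alpha, 18, Ivy, 12), (19, 2, 25, Beta, 2, Ivy, 12), (19, 2, 25, Helix, 35, Ivy, 12), (25, 34, 12, Atlas, 1, Kim, 1), (28, 34, 25, Atlas, 1, Hal, 7)}
π[sid, pname, price]: project onto (sid, pname, price) → {(12, Atlas, 1), (25, Alpha, 12), (25, Atlas, 7), (25, Beta, 12), (25, Helix, 12), (34, Alpha, 20), (34, Alpha, 3), (34, Beta, 20), (34, Beta, 3), (34, Helix, 20), (34, Helix, 3)}
Apply σ_{price ≠ 12}; surviving tuples: {(12, Atlas, 1), (25, Atlas, 7), (34, Alpha, 20), (34, Alpha, 3), (34, Beta, 20), (34, Beta, 3), (34, Helix, 20), (34, Helix, 3)}
π[sid]: project onto (sid) (5 duplicate(s) eliminated) → {12, 25, 34}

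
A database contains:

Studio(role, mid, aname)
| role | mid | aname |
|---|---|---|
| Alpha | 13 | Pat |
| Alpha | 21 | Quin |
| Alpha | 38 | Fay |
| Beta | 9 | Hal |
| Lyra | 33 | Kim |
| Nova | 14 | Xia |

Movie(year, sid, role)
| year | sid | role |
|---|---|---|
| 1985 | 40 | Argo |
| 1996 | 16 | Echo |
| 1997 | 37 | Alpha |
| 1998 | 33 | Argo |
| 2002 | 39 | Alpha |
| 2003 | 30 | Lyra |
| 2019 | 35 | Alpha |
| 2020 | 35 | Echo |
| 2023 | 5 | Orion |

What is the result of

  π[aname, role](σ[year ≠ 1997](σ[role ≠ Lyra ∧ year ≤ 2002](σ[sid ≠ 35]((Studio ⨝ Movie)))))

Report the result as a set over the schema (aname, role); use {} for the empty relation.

{(Fay, Alpha), (Pat, Alpha), (Quin, Alpha)}

Studio ⋈ Movie (natural join on role): {(Alpha, 13, Pat, 1997, 37), (Alpha, 13, Pat, 2002, 39), (Alpha, 13, Pat, 2019, 35), (Alpha, 21, Quin, 1997, 37), (Alpha, 21, Quin, 2002, 39), (Alpha, 21, Quin, 2019, 35), (Alpha, 38, Fay, 1997, 37), (Alpha, 38, Fay, 2002, 39), (Alpha, 38, Fay, 2019, 35), (Lyra, 33, Kim, 2003, 30)}
Apply σ_{sid ≠ 35}; surviving tuples: {(Alpha, 13, Pat, 1997, 37), (Alpha, 13, Pat, 2002, 39), (Alpha, 21, Quin, 1997, 37), (Alpha, 21, Quin, 2002, 39), (Alpha, 38, Fay, 1997, 37), (Alpha, 38, Fay, 2002, 39), (Lyra, 33, Kim, 2003, 30)}
Apply σ_{role ≠ Lyra ∧ year ≤ 2002}; surviving tuples: {(Alpha, 13, Pat, 1997, 37), (Alpha, 13, Pat, 2002, 39), (Alpha, 21, Quin, 1997, 37), (Alpha, 21, Quin, 2002, 39), (Alpha, 38, Fay, 1997, 37), (Alpha, 38, Fay, 2002, 39)}
Apply σ_{year ≠ 1997}; surviving tuples: {(Alpha, 13, Pat, 2002, 39), (Alpha, 21, Quin, 2002, 39), (Alpha, 38, Fay, 2002, 39)}
π_{aname, role} gives {(Fay, Alpha), (Pat, Alpha), (Quin, Alpha)}.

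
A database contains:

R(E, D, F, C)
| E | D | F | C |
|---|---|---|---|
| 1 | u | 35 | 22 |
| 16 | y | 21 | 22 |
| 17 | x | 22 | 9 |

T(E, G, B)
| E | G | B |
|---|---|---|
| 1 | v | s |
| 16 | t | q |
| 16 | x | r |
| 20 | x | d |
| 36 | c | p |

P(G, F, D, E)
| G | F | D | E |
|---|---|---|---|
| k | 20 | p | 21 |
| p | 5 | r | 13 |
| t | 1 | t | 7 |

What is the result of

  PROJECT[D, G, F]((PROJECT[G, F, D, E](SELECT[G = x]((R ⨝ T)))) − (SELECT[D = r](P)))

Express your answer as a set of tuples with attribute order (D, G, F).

{(y, x, 21)}

Joining R and T on E yields {(1, u, 35, 22, v, s), (16, y, 21, 22, t, q), (16, y, 21, 22, x, r)}.
Selection G = x: {(16, y, 21, 22, x, r)}
π[G, F, D, E]: project onto (G, F, D, E) → {(x, 21, y, 16)}
Selection D = r: {(p, 5, r, 13)}
Set difference of the two operands is {(x, 21, y, 16)}.
π[D, G, F]: project onto (D, G, F) → {(y, x, 21)}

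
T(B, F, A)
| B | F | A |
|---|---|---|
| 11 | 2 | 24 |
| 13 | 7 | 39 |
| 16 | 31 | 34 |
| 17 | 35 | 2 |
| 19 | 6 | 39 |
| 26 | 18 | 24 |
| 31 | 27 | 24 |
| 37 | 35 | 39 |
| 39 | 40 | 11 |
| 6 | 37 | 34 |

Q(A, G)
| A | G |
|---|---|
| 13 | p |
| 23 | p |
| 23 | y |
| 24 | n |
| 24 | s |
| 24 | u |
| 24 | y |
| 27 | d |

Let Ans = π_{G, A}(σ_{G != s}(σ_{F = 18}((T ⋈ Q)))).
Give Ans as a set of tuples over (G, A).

Natural join on A: {(11, 2, 24, n), (11, 2, 24, s), (11, 2, 24, u), (11, 2, 24, y), (26, 18, 24, n), (26, 18, 24, s), (26, 18, 24, u), (26, 18, 24, y), (31, 27, 24, n), (31, 27, 24, s), (31, 27, 24, u), (31, 27, 24, y)}
Selection F = 18: {(26, 18, 24, n), (26, 18, 24, s), (26, 18, 24, u), (26, 18, 24, y)}
Selection G != s: {(26, 18, 24, n), (26, 18, 24, u), (26, 18, 24, y)}
π_{G, A} gives {(n, 24), (u, 24), (y, 24)}.

{(n, 24), (u, 24), (y, 24)}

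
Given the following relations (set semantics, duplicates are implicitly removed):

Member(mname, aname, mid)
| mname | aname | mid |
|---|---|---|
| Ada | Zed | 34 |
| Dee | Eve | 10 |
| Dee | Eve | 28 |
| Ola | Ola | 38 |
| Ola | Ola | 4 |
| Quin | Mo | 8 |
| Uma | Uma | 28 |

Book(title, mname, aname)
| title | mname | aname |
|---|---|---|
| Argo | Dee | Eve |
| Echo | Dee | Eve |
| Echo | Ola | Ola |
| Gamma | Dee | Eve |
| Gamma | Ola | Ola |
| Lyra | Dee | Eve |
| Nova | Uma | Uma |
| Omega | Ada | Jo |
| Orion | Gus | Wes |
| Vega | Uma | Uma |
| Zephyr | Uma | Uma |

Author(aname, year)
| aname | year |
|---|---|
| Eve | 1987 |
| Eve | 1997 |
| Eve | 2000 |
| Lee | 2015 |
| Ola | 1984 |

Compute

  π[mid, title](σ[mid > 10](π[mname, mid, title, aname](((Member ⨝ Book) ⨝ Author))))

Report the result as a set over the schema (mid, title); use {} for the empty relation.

{(28, Argo), (28, Echo), (28, Gamma), (28, Lyra), (38, Echo), (38, Gamma)}

Natural join on mname, aname: {(Dee, Eve, 10, Argo), (Dee, Eve, 10, Echo), (Dee, Eve, 10, Gamma), (Dee, Eve, 10, Lyra), (Dee, Eve, 28, Argo), (Dee, Eve, 28, Echo), (Dee, Eve, 28, Gamma), (Dee, Eve, 28, Lyra), (Ola, Ola, 38, Echo), (Ola, Ola, 38, Gamma), (Ola, Ola, 4, Echo), (Ola, Ola, 4, Gamma), (Uma, Uma, 28, Nova), (Uma, Uma, 28, Vega), (Uma, Uma, 28, Zephyr)}
Natural join on aname: {(Dee, Eve, 10, Argo, 1987), (Dee, Eve, 10, Argo, 1997), (Dee, Eve, 10, Argo, 2000), (Dee, Eve, 10, Echo, 1987), (Dee, Eve, 10, Echo, 1997), (Dee, Eve, 10, Echo, 2000), (Dee, Eve, 10, Gamma, 1987), (Dee, Eve, 10, Gamma, 1997), (Dee, Eve, 10, Gamma, 2000), (Dee, Eve, 10, Lyra, 1987), (Dee, Eve, 10, Lyra, 1997), (Dee, Eve, 10, Lyra, 2000), (Dee, Eve, 28, Argo, 1987), (Dee, Eve, 28, Argo, 1997), (Dee, Eve, 28, Argo, 2000), (Dee, Eve, 28, Echo, 1987), (Dee, Eve, 28, Echo, 1997), (Dee, Eve, 28, Echo, 2000), (Dee, Eve, 28, Gamma, 1987), (Dee, Eve, 28, Gamma, 1997), (Dee, Eve, 28, Gamma, 2000), (Dee, Eve, 28, Lyra, 1987), (Dee, Eve, 28, Lyra, 1997), (Dee, Eve, 28, Lyra, 2000), (Ola, Ola, 38, Echo, 1984), (Ola, Ola, 38, Gamma, 1984), (Ola, Ola, 4, Echo, 1984), (Ola, Ola, 4, Gamma, 1984)}
Projecting to mname, mid, title, aname (16 duplicate(s) eliminated): {(Dee, 10, Argo, Eve), (Dee, 10, Echo, Eve), (Dee, 10, Gamma, Eve), (Dee, 10, Lyra, Eve), (Dee, 28, Argo, Eve), (Dee, 28, Echo, Eve), (Dee, 28, Gamma, Eve), (Dee, 28, Lyra, Eve), (Ola, 38, Echo, Ola), (Ola, 38, Gamma, Ola), (Ola, 4, Echo, Ola), (Ola, 4, Gamma, Ola)}
Selection mid > 10: {(Dee, 28, Argo, Eve), (Dee, 28, Echo, Eve), (Dee, 28, Gamma, Eve), (Dee, 28, Lyra, Eve), (Ola, 38, Echo, Ola), (Ola, 38, Gamma, Ola)}
Projecting to mid, title: {(28, Argo), (28, Echo), (28, Gamma), (28, Lyra), (38, Echo), (38, Gamma)}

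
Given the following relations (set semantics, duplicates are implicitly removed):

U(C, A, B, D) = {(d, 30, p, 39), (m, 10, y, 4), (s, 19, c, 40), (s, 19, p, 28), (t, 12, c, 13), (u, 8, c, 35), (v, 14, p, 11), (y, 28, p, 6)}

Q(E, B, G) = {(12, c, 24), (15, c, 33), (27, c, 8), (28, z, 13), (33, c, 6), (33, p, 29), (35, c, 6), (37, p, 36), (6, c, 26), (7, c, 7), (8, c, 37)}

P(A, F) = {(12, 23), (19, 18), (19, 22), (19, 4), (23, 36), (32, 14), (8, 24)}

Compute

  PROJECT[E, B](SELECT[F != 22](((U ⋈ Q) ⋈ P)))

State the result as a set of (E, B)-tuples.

Natural join on B: {(d, 30, p, 39, 33, 29), (d, 30, p, 39, 37, 36), (s, 19, c, 40, 12, 24), (s, 19, c, 40, 15, 33), (s, 19, c, 40, 27, 8), (s, 19, c, 40, 33, 6), (s, 19, c, 40, 35, 6), (s, 19, c, 40, 6, 26), (s, 19, c, 40, 7, 7), (s, 19, c, 40, 8, 37), (s, 19, p, 28, 33, 29), (s, 19, p, 28, 37, 36), (t, 12, c, 13, 12, 24), (t, 12, c, 13, 15, 33), (t, 12, c, 13, 27, 8), (t, 12, c, 13, 33, 6), (t, 12, c, 13, 35, 6), (t, 12, c, 13, 6, 26), (t, 12, c, 13, 7, 7), (t, 12, c, 13, 8, 37), (u, 8, c, 35, 12, 24), (u, 8, c, 35, 15, 33), (u, 8, c, 35, 27, 8), (u, 8, c, 35, 33, 6), (u, 8, c, 35, 35, 6), (u, 8, c, 35, 6, 26), (u, 8, c, 35, 7, 7), (u, 8, c, 35, 8, 37), (v, 14, p, 11, 33, 29), (v, 14, p, 11, 37, 36), (y, 28, p, 6, 33, 29), (y, 28, p, 6, 37, 36)}
Natural join on A: {(s, 19, c, 40, 12, 24, 18), (s, 19, c, 40, 12, 24, 22), (s, 19, c, 40, 12, 24, 4), (s, 19, c, 40, 15, 33, 18), (s, 19, c, 40, 15, 33, 22), (s, 19, c, 40, 15, 33, 4), (s, 19, c, 40, 27, 8, 18), (s, 19, c, 40, 27, 8, 22), (s, 19, c, 40, 27, 8, 4), (s, 19, c, 40, 33, 6, 18), (s, 19, c, 40, 33, 6, 22), (s, 19, c, 40, 33, 6, 4), (s, 19, c, 40, 35, 6, 18), (s, 19, c, 40, 35, 6, 22), (s, 19, c, 40, 35, 6, 4), (s, 19, c, 40, 6, 26, 18), (s, 19, c, 40, 6, 26, 22), (s, 19, c, 40, 6, 26, 4), (s, 19, c, 40, 7, 7, 18), (s, 19, c, 40, 7, 7, 22), (s, 19, c, 40, 7, 7, 4), (s, 19, c, 40, 8, 37, 18), (s, 19, c, 40, 8, 37, 22), (s, 19, c, 40, 8, 37, 4), (s, 19, p, 28, 33, 29, 18), (s, 19, p, 28, 33, 29, 22), (s, 19, p, 28, 33, 29, 4), (s, 19, p, 28, 37, 36, 18), (s, 19, p, 28, 37, 36, 22), (s, 19, p, 28, 37, 36, 4), (t, 12, c, 13, 12, 24, 23), (t, 12, c, 13, 15, 33, 23), (t, 12, c, 13, 27, 8, 23), (t, 12, c, 13, 33, 6, 23), (t, 12, c, 13, 35, 6, 23), (t, 12, c, 13, 6, 26, 23), (t, 12, c, 13, 7, 7, 23), (t, 12, c, 13, 8, 37, 23), (u, 8, c, 35, 12, 24, 24), (u, 8, c, 35, 15, 33, 24), (u, 8, c, 35, 27, 8, 24), (u, 8, c, 35, 33, 6, 24), (u, 8, c, 35, 35, 6, 24), (u, 8, c, 35, 6, 26, 24), (u, 8, c, 35, 7, 7, 24), (u, 8, c, 35, 8, 37, 24)}
Filtering on F != 22 leaves {(s, 19, c, 40, 12, 24, 18), (s, 19, c, 40, 12, 24, 4), (s, 19, c, 40, 15, 33, 18), (s, 19, c, 40, 15, 33, 4), (s, 19, c, 40, 27, 8, 18), (s, 19, c, 40, 27, 8, 4), (s, 19, c, 40, 33, 6, 18), (s, 19, c, 40, 33, 6, 4), (s, 19, c, 40, 35, 6, 18), (s, 19, c, 40, 35, 6, 4), (s, 19, c, 40, 6, 26, 18), (s, 19, c, 40, 6, 26, 4), (s, 19, c, 40, 7, 7, 18), (s, 19, c, 40, 7, 7, 4), (s, 19, c, 40, 8, 37, 18), (s, 19, c, 40, 8, 37, 4), (s, 19, p, 28, 33, 29, 18), (s, 19, p, 28, 33, 29, 4), (s, 19, p, 28, 37, 36, 18), (s, 19, p, 28, 37, 36, 4), (t, 12, c, 13, 12, 24, 23), (t, 12, c, 13, 15, 33, 23), (t, 12, c, 13, 27, 8, 23), (t, 12, c, 13, 33, 6, 23), (t, 12, c, 13, 35, 6, 23), (t, 12, c, 13, 6, 26, 23), (t, 12, c, 13, 7, 7, 23), (t, 12, c, 13, 8, 37, 23), (u, 8, c, 35, 12, 24, 24), (u, 8, c, 35, 15, 33, 24), (u, 8, c, 35, 27, 8, 24), (u, 8, c, 35, 33, 6, 24), (u, 8, c, 35, 35, 6, 24), (u, 8, c, 35, 6, 26, 24), (u, 8, c, 35, 7, 7, 24), (u, 8, c, 35, 8, 37, 24)}.
π[E, B]: project onto (E, B) (26 duplicate(s) eliminated) → {(12, c), (15, c), (27, c), (33, c), (33, p), (35, c), (37, p), (6, c), (7, c), (8, c)}

{(12, c), (15, c), (27, c), (33, c), (33, p), (35, c), (37, p), (6, c), (7, c), (8, c)}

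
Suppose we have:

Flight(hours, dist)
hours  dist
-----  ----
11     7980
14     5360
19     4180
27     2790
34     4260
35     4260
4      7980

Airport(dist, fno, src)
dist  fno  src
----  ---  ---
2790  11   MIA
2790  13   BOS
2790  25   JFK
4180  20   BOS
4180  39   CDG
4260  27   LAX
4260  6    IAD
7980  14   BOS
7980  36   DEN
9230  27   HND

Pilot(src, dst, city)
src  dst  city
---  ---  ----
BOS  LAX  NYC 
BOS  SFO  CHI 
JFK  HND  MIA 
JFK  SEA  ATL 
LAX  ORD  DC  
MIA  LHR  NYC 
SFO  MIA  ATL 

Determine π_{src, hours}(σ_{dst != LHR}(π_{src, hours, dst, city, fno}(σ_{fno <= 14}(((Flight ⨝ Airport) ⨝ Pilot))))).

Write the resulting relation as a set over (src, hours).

Joining Flight and Airport on dist yields {(11, 7980, 14, BOS), (11, 7980, 36, DEN), (19, 4180, 20, BOS), (19, 4180, 39, CDG), (27, 2790, 11, MIA), (27, 2790, 13, BOS), (27, 2790, 25, JFK), (34, 4260, 27, LAX), (34, 4260, 6, IAD), (35, 4260, 27, LAX), (35, 4260, 6, IAD), (4, 7980, 14, BOS), (4, 7980, 36, DEN)}.
Joining (Flight ⨝ Airport) and Pilot on src yields {(11, 7980, 14, BOS, LAX, NYC), (11, 7980, 14, BOS, SFO, CHI), (19, 4180, 20, BOS, LAX, NYC), (19, 4180, 20, BOS, SFO, CHI), (27, 2790, 11, MIA, LHR, NYC), (27, 2790, 13, BOS, LAX, NYC), (27, 2790, 13, BOS, SFO, CHI), (27, 2790, 25, JFK, HND, MIA), (27, 2790, 25, JFK, SEA, ATL), (34, 4260, 27, LAX, ORD, DC), (35, 4260, 27, LAX, ORD, DC), (4, 7980, 14, BOS, LAX, NYC), (4, 7980, 14, BOS, SFO, CHI)}.
Apply σ_{fno <= 14}; surviving tuples: {(11, 7980, 14, BOS, LAX, NYC), (11, 7980, 14, BOS, SFO, CHI), (27, 2790, 11, MIA, LHR, NYC), (27, 2790, 13, BOS, LAX, NYC), (27, 2790, 13, BOS, SFO, CHI), (4, 7980, 14, BOS, LAX, NYC), (4, 7980, 14, BOS, SFO, CHI)}
π_{src, hours, dst, city, fno} gives {(BOS, 11, LAX, NYC, 14), (BOS, 11, SFO, CHI, 14), (BOS, 27, LAX, NYC, 13), (BOS, 27, SFO, CHI, 13), (BOS, 4, LAX, NYC, 14), (BOS, 4, SFO, CHI, 14), (MIA, 27, LHR, NYC, 11)}.
Apply σ_{dst != LHR}; surviving tuples: {(BOS, 11, LAX, NYC, 14), (BOS, 11, SFO, CHI, 14), (BOS, 27, LAX, NYC, 13), (BOS, 27, SFO, CHI, 13), (BOS, 4, LAX, NYC, 14), (BOS, 4, SFO, CHI, 14)}
π_{src, hours} gives {(BOS, 11), (BOS, 27), (BOS, 4)} (3 duplicate(s) eliminated).

{(BOS, 11), (BOS, 27), (BOS, 4)}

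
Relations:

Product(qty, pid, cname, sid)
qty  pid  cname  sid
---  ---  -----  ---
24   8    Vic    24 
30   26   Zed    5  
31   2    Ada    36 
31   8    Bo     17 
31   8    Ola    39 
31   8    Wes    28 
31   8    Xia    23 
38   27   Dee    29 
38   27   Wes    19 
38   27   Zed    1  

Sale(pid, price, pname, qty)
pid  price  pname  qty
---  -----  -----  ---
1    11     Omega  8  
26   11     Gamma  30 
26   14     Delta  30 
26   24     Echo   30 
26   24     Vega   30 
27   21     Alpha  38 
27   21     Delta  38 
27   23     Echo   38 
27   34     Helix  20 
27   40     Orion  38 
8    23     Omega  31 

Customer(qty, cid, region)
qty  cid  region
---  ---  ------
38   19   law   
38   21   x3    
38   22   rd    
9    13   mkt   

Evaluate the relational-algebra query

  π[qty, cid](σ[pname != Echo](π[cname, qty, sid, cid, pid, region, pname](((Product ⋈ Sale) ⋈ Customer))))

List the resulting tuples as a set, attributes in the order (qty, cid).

{(38, 19), (38, 21), (38, 22)}

Natural join on qty, pid: {(30, 26, Zed, 5, 11, Gamma), (30, 26, Zed, 5, 14, Delta), (30, 26, Zed, 5, 24, Echo), (30, 26, Zed, 5, 24, Vega), (31, 8, Bo, 17, 23, Omega), (31, 8, Ola, 39, 23, Omega), (31, 8, Wes, 28, 23, Omega), (31, 8, Xia, 23, 23, Omega), (38, 27, Dee, 29, 21, Alpha), (38, 27, Dee, 29, 21, Delta), (38, 27, Dee, 29, 23, Echo), (38, 27, Dee, 29, 40, Orion), (38, 27, Wes, 19, 21, Alpha), (38, 27, Wes, 19, 21, Delta), (38, 27, Wes, 19, 23, Echo), (38, 27, Wes, 19, 40, Orion), (38, 27, Zed, 1, 21, Alpha), (38, 27, Zed, 1, 21, Delta), (38, 27, Zed, 1, 23, Echo), (38, 27, Zed, 1, 40, Orion)}
Natural join on qty: {(38, 27, Dee, 29, 21, Alpha, 19, law), (38, 27, Dee, 29, 21, Alpha, 21, x3), (38, 27, Dee, 29, 21, Alpha, 22, rd), (38, 27, Dee, 29, 21, Delta, 19, law), (38, 27, Dee, 29, 21, Delta, 21, x3), (38, 27, Dee, 29, 21, Delta, 22, rd), (38, 27, Dee, 29, 23, Echo, 19, law), (38, 27, Dee, 29, 23, Echo, 21, x3), (38, 27, Dee, 29, 23, Echo, 22, rd), (38, 27, Dee, 29, 40, Orion, 19, law), (38, 27, Dee, 29, 40, Orion, 21, x3), (38, 27, Dee, 29, 40, Orion, 22, rd), (38, 27, Wes, 19, 21, Alpha, 19, law), (38, 27, Wes, 19, 21, Alpha, 21, x3), (38, 27, Wes, 19, 21, Alpha, 22, rd), (38, 27, Wes, 19, 21, Delta, 19, law), (38, 27, Wes, 19, 21, Delta, 21, x3), (38, 27, Wes, 19, 21, Delta, 22, rd), (38, 27, Wes, 19, 23, Echo, 19, law), (38, 27, Wes, 19, 23, Echo, 21, x3), (38, 27, Wes, 19, 23, Echo, 22, rd), (38, 27, Wes, 19, 40, Orion, 19, law), (38, 27, Wes, 19, 40, Orion, 21, x3), (38, 27, Wes, 19, 40, Orion, 22, rd), (38, 27, Zed, 1, 21, Alpha, 19, law), (38, 27, Zed, 1, 21, Alpha, 21, x3), (38, 27, Zed, 1, 21, Alpha, 22, rd), (38, 27, Zed, 1, 21, Delta, 19, law), (38, 27, Zed, 1, 21, Delta, 21, x3), (38, 27, Zed, 1, 21, Delta, 22, rd), (38, 27, Zed, 1, 23, Echo, 19, law), (38, 27, Zed, 1, 23, Echo, 21, x3), (38, 27, Zed, 1, 23, Echo, 22, rd), (38, 27, Zed, 1, 40, Orion, 19, law), (38, 27, Zed, 1, 40, Orion, 21, x3), (38, 27, Zed, 1, 40, Orion, 22, rd)}
Keep only column(s) cname, qty, sid, cid, pid, region, pname: {(Dee, 38, 29, 19, 27, law, Alpha), (Dee, 38, 29, 19, 27, law, Delta), (Dee, 38, 29, 19, 27, law, Echo), (Dee, 38, 29, 19, 27, law, Orion), (Dee, 38, 29, 21, 27, x3, Alpha), (Dee, 38, 29, 21, 27, x3, Delta), (Dee, 38, 29, 21, 27, x3, Echo), (Dee, 38, 29, 21, 27, x3, Orion), (Dee, 38, 29, 22, 27, rd, Alpha), (Dee, 38, 29, 22, 27, rd, Delta), (Dee, 38, 29, 22, 27, rd, Echo), (Dee, 38, 29, 22, 27, rd, Orion), (Wes, 38, 19, 19, 27, law, Alpha), (Wes, 38, 19, 19, 27, law, Delta), (Wes, 38, 19, 19, 27, law, Echo), (Wes, 38, 19, 19, 27, law, Orion), (Wes, 38, 19, 21, 27, x3, Alpha), (Wes, 38, 19, 21, 27, x3, Delta), (Wes, 38, 19, 21, 27, x3, Echo), (Wes, 38, 19, 21, 27, x3, Orion), (Wes, 38, 19, 22, 27, rd, Alpha), (Wes, 38, 19, 22, 27, rd, Delta), (Wes, 38, 19, 22, 27, rd, Echo), (Wes, 38, 19, 22, 27, rd, Orion), (Zed, 38, 1, 19, 27, law, Alpha), (Zed, 38, 1, 19, 27, law, Delta), (Zed, 38, 1, 19, 27, law, Echo), (Zed, 38, 1, 19, 27, law, Orion), (Zed, 38, 1, 21, 27, x3, Alpha), (Zed, 38, 1, 21, 27, x3, Delta), (Zed, 38, 1, 21, 27, x3, Echo), (Zed, 38, 1, 21, 27, x3, Orion), (Zed, 38, 1, 22, 27, rd, Alpha), (Zed, 38, 1, 22, 27, rd, Delta), (Zed, 38, 1, 22, 27, rd, Echo), (Zed, 38, 1, 22, 27, rd, Orion)}
Apply σ_{pname != Echo}; surviving tuples: {(Dee, 38, 29, 19, 27, law, Alpha), (Dee, 38, 29, 19, 27, law, Delta), (Dee, 38, 29, 19, 27, law, Orion), (Dee, 38, 29, 21, 27, x3, Alpha), (Dee, 38, 29, 21, 27, x3, Delta), (Dee, 38, 29, 21, 27, x3, Orion), (Dee, 38, 29, 22, 27, rd, Alpha), (Dee, 38, 29, 22, 27, rd, Delta), (Dee, 38, 29, 22, 27, rd, Orion), (Wes, 38, 19, 19, 27, law, Alpha), (Wes, 38, 19, 19, 27, law, Delta), (Wes, 38, 19, 19, 27, law, Orion), (Wes, 38, 19, 21, 27, x3, Alpha), (Wes, 38, 19, 21, 27, x3, Delta), (Wes, 38, 19, 21, 27, x3, Orion), (Wes, 38, 19, 22, 27, rd, Alpha), (Wes, 38, 19, 22, 27, rd, Delta), (Wes, 38, 19, 22, 27, rd, Orion), (Zed, 38, 1, 19, 27, law, Alpha), (Zed, 38, 1, 19, 27, law, Delta), (Zed, 38, 1, 19, 27, law, Orion), (Zed, 38, 1, 21, 27, x3, Alpha), (Zed, 38, 1, 21, 27, x3, Delta), (Zed, 38, 1, 21, 27, x3, Orion), (Zed, 38, 1, 22, 27, rd, Alpha), (Zed, 38, 1, 22, 27, rd, Delta), (Zed, 38, 1, 22, 27, rd, Orion)}
Keep only column(s) qty, cid (24 duplicate(s) eliminated): {(38, 19), (38, 21), (38, 22)}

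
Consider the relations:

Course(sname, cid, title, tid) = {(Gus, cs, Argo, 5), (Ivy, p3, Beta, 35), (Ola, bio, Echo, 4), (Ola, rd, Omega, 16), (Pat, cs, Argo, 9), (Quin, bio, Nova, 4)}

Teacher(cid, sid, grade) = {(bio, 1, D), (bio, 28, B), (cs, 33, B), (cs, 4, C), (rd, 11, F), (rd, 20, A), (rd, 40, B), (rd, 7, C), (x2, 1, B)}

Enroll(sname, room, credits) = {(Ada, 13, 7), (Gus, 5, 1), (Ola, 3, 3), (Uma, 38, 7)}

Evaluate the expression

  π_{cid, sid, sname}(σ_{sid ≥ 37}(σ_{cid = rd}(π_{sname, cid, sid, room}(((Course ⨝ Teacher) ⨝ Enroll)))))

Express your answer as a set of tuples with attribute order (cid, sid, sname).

Course ⋈ Teacher (natural join on cid): {(Gus, cs, Argo, 5, 33, B), (Gus, cs, Argo, 5, 4, C), (Ola, bio, Echo, 4, 1, D), (Ola, bio, Echo, 4, 28, B), (Ola, rd, Omega, 16, 11, F), (Ola, rd, Omega, 16, 20, A), (Ola, rd, Omega, 16, 40, B), (Ola, rd, Omega, 16, 7, C), (Pat, cs, Argo, 9, 33, B), (Pat, cs, Argo, 9, 4, C), (Quin, bio, Nova, 4, 1, D), (Quin, bio, Nova, 4, 28, B)}
(Course ⨝ Teacher) ⋈ Enroll (natural join on sname): {(Gus, cs, Argo, 5, 33, B, 5, 1), (Gus, cs, Argo, 5, 4, C, 5, 1), (Ola, bio, Echo, 4, 1, D, 3, 3), (Ola, bio, Echo, 4, 28, B, 3, 3), (Ola, rd, Omega, 16, 11, F, 3, 3), (Ola, rd, Omega, 16, 20, A, 3, 3), (Ola, rd, Omega, 16, 40, B, 3, 3), (Ola, rd, Omega, 16, 7, C, 3, 3)}
π_{sname, cid, sid, room} gives {(Gus, cs, 33, 5), (Gus, cs, 4, 5), (Ola, bio, 1, 3), (Ola, bio, 28, 3), (Ola, rd, 11, 3), (Ola, rd, 20, 3), (Ola, rd, 40, 3), (Ola, rd, 7, 3)}.
Selection cid = rd: {(Ola, rd, 11, 3), (Ola, rd, 20, 3), (Ola, rd, 40, 3), (Ola, rd, 7, 3)}
Selection sid ≥ 37: {(Ola, rd, 40, 3)}
π_{cid, sid, sname} gives {(rd, 40, Ola)}.

{(rd, 40, Ola)}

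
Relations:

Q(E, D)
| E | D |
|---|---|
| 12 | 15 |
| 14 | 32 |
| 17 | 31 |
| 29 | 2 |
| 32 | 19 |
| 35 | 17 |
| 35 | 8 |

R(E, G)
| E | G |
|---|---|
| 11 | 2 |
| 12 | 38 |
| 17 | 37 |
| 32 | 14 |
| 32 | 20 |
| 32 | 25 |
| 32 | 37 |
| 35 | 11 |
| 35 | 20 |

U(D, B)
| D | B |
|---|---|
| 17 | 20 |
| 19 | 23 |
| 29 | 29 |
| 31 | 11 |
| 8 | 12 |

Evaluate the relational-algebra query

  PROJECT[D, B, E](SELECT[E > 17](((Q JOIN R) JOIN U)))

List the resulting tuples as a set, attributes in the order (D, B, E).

{(17, 20, 35), (19, 23, 32), (8, 12, 35)}

Natural join on E: {(12, 15, 38), (17, 31, 37), (32, 19, 14), (32, 19, 20), (32, 19, 25), (32, 19, 37), (35, 17, 11), (35, 17, 20), (35, 8, 11), (35, 8, 20)}
Natural join on D: {(17, 31, 37, 11), (32, 19, 14, 23), (32, 19, 20, 23), (32, 19, 25, 23), (32, 19, 37, 23), (35, 17, 11, 20), (35, 17, 20, 20), (35, 8, 11, 12), (35, 8, 20, 12)}
Apply σ_{E > 17}; surviving tuples: {(32, 19, 14, 23), (32, 19, 20, 23), (32, 19, 25, 23), (32, 19, 37, 23), (35, 17, 11, 20), (35, 17, 20, 20), (35, 8, 11, 12), (35, 8, 20, 12)}
π[D, B, E]: project onto (D, B, E) (5 duplicate(s) eliminated) → {(17, 20, 35), (19, 23, 32), (8, 12, 35)}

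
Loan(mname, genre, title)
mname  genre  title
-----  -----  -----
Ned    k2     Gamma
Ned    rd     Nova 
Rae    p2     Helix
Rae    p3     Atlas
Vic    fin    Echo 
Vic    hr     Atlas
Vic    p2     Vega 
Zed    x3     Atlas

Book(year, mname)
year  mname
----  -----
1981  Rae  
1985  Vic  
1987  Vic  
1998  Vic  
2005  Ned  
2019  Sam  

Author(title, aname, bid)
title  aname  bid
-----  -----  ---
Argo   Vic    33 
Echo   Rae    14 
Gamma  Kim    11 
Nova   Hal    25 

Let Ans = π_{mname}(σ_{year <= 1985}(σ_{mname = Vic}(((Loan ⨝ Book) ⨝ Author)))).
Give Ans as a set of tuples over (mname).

Natural join on mname: {(Ned, k2, Gamma, 2005), (Ned, rd, Nova, 2005), (Rae, p2, Helix, 1981), (Rae, p3, Atlas, 1981), (Vic, fin, Echo, 1985), (Vic, fin, Echo, 1987), (Vic, fin, Echo, 1998), (Vic, hr, Atlas, 1985), (Vic, hr, Atlas, 1987), (Vic, hr, Atlas, 1998), (Vic, p2, Vega, 1985), (Vic, p2, Vega, 1987), (Vic, p2, Vega, 1998)}
Natural join on title: {(Ned, k2, Gamma, 2005, Kim, 11), (Ned, rd, Nova, 2005, Hal, 25), (Vic, fin, Echo, 1985, Rae, 14), (Vic, fin, Echo, 1987, Rae, 14), (Vic, fin, Echo, 1998, Rae, 14)}
Filtering on mname = Vic leaves {(Vic, fin, Echo, 1985, Rae, 14), (Vic, fin, Echo, 1987, Rae, 14), (Vic, fin, Echo, 1998, Rae, 14)}.
Filtering on year <= 1985 leaves {(Vic, fin, Echo, 1985, Rae, 14)}.
Keep only column(s) mname: {Vic}

{Vic}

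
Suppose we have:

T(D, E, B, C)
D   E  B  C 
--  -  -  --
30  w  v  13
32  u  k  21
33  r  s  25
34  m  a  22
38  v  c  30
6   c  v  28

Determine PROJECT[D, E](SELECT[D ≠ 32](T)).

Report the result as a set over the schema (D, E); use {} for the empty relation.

{(30, w), (33, r), (34, m), (38, v), (6, c)}

Filtering on D ≠ 32 leaves {(30, w, v, 13), (33, r, s, 25), (34, m, a, 22), (38, v, c, 30), (6, c, v, 28)}.
π[D, E]: project onto (D, E) → {(30, w), (33, r), (34, m), (38, v), (6, c)}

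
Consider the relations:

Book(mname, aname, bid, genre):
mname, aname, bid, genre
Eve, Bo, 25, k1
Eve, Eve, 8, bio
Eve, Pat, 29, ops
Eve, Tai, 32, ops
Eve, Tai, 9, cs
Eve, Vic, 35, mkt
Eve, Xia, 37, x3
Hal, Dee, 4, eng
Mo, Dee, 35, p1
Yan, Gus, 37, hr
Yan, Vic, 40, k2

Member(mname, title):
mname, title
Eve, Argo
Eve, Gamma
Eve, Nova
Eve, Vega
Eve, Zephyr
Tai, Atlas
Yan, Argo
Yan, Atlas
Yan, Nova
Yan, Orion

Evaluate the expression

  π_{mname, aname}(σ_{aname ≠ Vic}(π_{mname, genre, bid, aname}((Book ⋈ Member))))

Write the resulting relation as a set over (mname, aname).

Joining Book and Member on mname yields {(Eve, Bo, 25, k1, Argo), (Eve, Bo, 25, k1, Gamma), (Eve, Bo, 25, k1, Nova), (Eve, Bo, 25, k1, Vega), (Eve, Bo, 25, k1, Zephyr), (Eve, Eve, 8, bio, Argo), (Eve, Eve, 8, bio, Gamma), (Eve, Eve, 8, bio, Nova), (Eve, Eve, 8, bio, Vega), (Eve, Eve, 8, bio, Zephyr), (Eve, Pat, 29, ops, Argo), (Eve, Pat, 29, ops, Gamma), (Eve, Pat, 29, ops, Nova), (Eve, Pat, 29, ops, Vega), (Eve, Pat, 29, ops, Zephyr), (Eve, Tai, 32, ops, Argo), (Eve, Tai, 32, ops, Gamma), (Eve, Tai, 32, ops, Nova), (Eve, Tai, 32, ops, Vega), (Eve, Tai, 32, ops, Zephyr), (Eve, Tai, 9, cs, Argo), (Eve, Tai, 9, cs, Gamma), (Eve, Tai, 9, cs, Nova), (Eve, Tai, 9, cs, Vega), (Eve, Tai, 9, cs, Zephyr), (Eve, Vic, 35, mkt, Argo), (Eve, Vic, 35, mkt, Gamma), (Eve, Vic, 35, mkt, Nova), (Eve, Vic, 35, mkt, Vega), (Eve, Vic, 35, mkt, Zephyr), (Eve, Xia, 37, x3, Argo), (Eve, Xia, 37, x3, Gamma), (Eve, Xia, 37, x3, Nova), (Eve, Xia, 37, x3, Vega), (Eve, Xia, 37, x3, Zephyr), (Yan, Gus, 37, hr, Argo), (Yan, Gus, 37, hr, Atlas), (Yan, Gus, 37, hr, Nova), (Yan, Gus, 37, hr, Orion), (Yan, Vic, 40, k2, Argo), (Yan, Vic, 40, k2, Atlas), (Yan, Vic, 40, k2, Nova), (Yan, Vic, 40, k2, Orion)}.
π_{mname, genre, bid, aname} gives {(Eve, bio, 8, Eve), (Eve, cs, 9, Tai), (Eve, k1, 25, Bo), (Eve, mkt, 35, Vic), (Eve, ops, 29, Pat), (Eve, ops, 32, Tai), (Eve, x3, 37, Xia), (Yan, hr, 37, Gus), (Yan, k2, 40, Vic)} (34 duplicate(s) eliminated).
Selection aname ≠ Vic: {(Eve, bio, 8, Eve), (Eve, cs, 9, Tai), (Eve, k1, 25, Bo), (Eve, ops, 29, Pat), (Eve, ops, 32, Tai), (Eve, x3, 37, Xia), (Yan, hr, 37, Gus)}
π_{mname, aname} gives {(Eve, Bo), (Eve, Eve), (Eve, Pat), (Eve, Tai), (Eve, Xia), (Yan, Gus)} (1 duplicate(s) eliminated).

{(Eve, Bo), (Eve, Eve), (Eve, Pat), (Eve, Tai), (Eve, Xia), (Yan, Gus)}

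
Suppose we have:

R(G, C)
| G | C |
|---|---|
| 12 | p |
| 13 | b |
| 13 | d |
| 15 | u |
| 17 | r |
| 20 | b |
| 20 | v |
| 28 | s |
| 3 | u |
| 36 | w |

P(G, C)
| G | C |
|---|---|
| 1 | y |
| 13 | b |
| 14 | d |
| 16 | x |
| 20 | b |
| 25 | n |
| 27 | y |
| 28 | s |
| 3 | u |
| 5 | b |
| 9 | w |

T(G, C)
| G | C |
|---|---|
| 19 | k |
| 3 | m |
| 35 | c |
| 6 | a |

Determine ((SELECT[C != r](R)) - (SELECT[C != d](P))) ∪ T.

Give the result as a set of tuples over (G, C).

Filtering on C != r leaves {(12, p), (13, b), (13, d), (15, u), (20, b), (20, v), (28, s), (3, u), (36, w)}.
Filtering on C != d leaves {(1, y), (13, b), (16, x), (20, b), (25, n), (27, y), (28, s), (3, u), (5, b), (9, w)}.
Set difference of the two operands is {(12, p), (13, d), (15, u), (20, v), (36, w)}.
Set union of the two operands is {(12, p), (13, d), (15, u), (19, k), (20, v), (3, m), (35, c), (36, w), (6, a)}.

{(12, p), (13, d), (15, u), (19, k), (20, v), (3, m), (35, c), (36, w), (6, a)}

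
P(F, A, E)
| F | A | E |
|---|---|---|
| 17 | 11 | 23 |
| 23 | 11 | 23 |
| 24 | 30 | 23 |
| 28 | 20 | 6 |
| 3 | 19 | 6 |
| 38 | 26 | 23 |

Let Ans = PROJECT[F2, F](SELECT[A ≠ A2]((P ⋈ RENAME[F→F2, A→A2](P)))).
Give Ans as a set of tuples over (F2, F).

{(17, 24), (17, 38), (23, 24), (23, 38), (24, 17), (24, 23), (24, 38), (28, 3), (3, 28), (38, 17), (38, 23), (38, 24)}

ρ[F→F2, A→A2]: schema becomes (F2, A2, E); tuples unchanged.
Joining P and RENAME[F→F2, A→A2](P) on E yields {(17, 11, 23, 17, 11), (17, 11, 23, 23, 11), (17, 11, 23, 24, 30), (17, 11, 23, 38, 26), (23, 11, 23, 17, 11), (23, 11, 23, 23, 11), (23, 11, 23, 24, 30), (23, 11, 23, 38, 26), (24, 30, 23, 17, 11), (24, 30, 23, 23, 11), (24, 30, 23, 24, 30), (24, 30, 23, 38, 26), (28, 20, 6, 28, 20), (28, 20, 6, 3, 19), (3, 19, 6, 28, 20), (3, 19, 6, 3, 19), (38, 26, 23, 17, 11), (38, 26, 23, 23, 11), (38, 26, 23, 24, 30), (38, 26, 23, 38, 26)}.
Filtering on A ≠ A2 leaves {(17, 11, 23, 24, 30), (17, 11, 23, 38, 26), (23, 11, 23, 24, 30), (23, 11, 23, 38, 26), (24, 30, 23, 17, 11), (24, 30, 23, 23, 11), (24, 30, 23, 38, 26), (28, 20, 6, 3, 19), (3, 19, 6, 28, 20), (38, 26, 23, 17, 11), (38, 26, 23, 23, 11), (38, 26, 23, 24, 30)}.
π[F2, F]: project onto (F2, F) → {(17, 24), (17, 38), (23, 24), (23, 38), (24, 17), (24, 23), (24, 38), (28, 3), (3, 28), (38, 17), (38, 23), (38, 24)}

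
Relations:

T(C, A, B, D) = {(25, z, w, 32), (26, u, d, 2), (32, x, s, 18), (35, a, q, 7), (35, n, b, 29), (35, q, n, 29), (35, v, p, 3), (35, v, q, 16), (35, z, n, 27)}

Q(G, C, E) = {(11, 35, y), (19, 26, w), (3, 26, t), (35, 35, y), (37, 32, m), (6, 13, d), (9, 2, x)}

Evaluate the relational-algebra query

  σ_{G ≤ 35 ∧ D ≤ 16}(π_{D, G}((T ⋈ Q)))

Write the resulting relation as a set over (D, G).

{(16, 11), (16, 35), (2, 19), (2, 3), (3, 11), (3, 35), (7, 11), (7, 35)}

T ⋈ Q (natural join on C): {(26, u, d, 2, 19, w), (26, u, d, 2, 3, t), (32, x, s, 18, 37, m), (35, a, q, 7, 11, y), (35, a, q, 7, 35, y), (35, n, b, 29, 11, y), (35, n, b, 29, 35, y), (35, q, n, 29, 11, y), (35, q, n, 29, 35, y), (35, v, p, 3, 11, y), (35, v, p, 3, 35, y), (35, v, q, 16, 11, y), (35, v, q, 16, 35, y), (35, z, n, 27, 11, y), (35, z, n, 27, 35, y)}
Keep only column(s) D, G (2 duplicate(s) eliminated): {(16, 11), (16, 35), (18, 37), (2, 19), (2, 3), (27, 11), (27, 35), (29, 11), (29, 35), (3, 11), (3, 35), (7, 11), (7, 35)}
σ[G ≤ 35 ∧ D ≤ 16]: keep tuples satisfying G ≤ 35 ∧ D ≤ 16 → {(16, 11), (16, 35), (2, 19), (2, 3), (3, 11), (3, 35), (7, 11), (7, 35)}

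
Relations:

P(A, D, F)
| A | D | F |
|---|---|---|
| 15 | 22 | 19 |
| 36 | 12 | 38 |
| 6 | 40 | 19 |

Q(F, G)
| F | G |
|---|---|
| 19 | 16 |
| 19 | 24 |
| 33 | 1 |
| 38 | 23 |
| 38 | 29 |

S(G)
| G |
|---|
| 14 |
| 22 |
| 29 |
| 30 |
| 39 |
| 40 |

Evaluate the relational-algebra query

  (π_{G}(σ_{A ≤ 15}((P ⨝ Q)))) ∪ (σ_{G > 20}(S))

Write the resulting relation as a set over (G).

P ⋈ Q (natural join on F): {(15, 22, 19, 16), (15, 22, 19, 24), (36, 12, 38, 23), (36, 12, 38, 29), (6, 40, 19, 16), (6, 40, 19, 24)}
Filtering on A ≤ 15 leaves {(15, 22, 19, 16), (15, 22, 19, 24), (6, 40, 19, 16), (6, 40, 19, 24)}.
Projecting to G (2 duplicate(s) eliminated): {16, 24}
Filtering on G > 20 leaves {22, 29, 30, 39, 40}.
Taking the union: {16, 22, 24, 29, 30, 39, 40}

{16, 22, 24, 29, 30, 39, 40}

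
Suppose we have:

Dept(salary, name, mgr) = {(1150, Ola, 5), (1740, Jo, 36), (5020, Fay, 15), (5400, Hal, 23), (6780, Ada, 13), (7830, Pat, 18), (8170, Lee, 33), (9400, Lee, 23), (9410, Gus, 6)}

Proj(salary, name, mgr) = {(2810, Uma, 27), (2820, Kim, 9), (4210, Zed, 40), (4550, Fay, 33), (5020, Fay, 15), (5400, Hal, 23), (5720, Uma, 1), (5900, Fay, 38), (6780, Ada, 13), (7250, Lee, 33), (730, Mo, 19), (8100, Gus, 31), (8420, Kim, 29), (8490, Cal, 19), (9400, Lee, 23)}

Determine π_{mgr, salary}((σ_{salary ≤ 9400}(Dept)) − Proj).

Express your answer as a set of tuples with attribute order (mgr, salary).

{(18, 7830), (33, 8170), (36, 1740), (5, 1150)}

Selection salary ≤ 9400: {(1150, Ola, 5), (1740, Jo, 36), (5020, Fay, 15), (5400, Hal, 23), (6780, Ada, 13), (7830, Pat, 18), (8170, Lee, 33), (9400, Lee, 23)}
Difference: {(1150, Ola, 5), (1740, Jo, 36), (5020, Fay, 15), (5400, Hal, 23), (6780, Ada, 13), (7830, Pat, 18), (8170, Lee, 33), (9400, Lee, 23)} with {(2810, Uma, 27), (2820, Kim, 9), (4210, Zed, 40), (4550, Fay, 33), (5020, Fay, 15), (5400, Hal, 23), (5720, Uma, 1), (5900, Fay, 38), (6780, Ada, 13), (7250, Lee, 33), (730, Mo, 19), (8100, Gus, 31), (8420, Kim, 29), (8490, Cal, 19), (9400, Lee, 23)} → {(1150, Ola, 5), (1740, Jo, 36), (7830, Pat, 18), (8170, Lee, 33)}
Projecting to mgr, salary: {(18, 7830), (33, 8170), (36, 1740), (5, 1150)}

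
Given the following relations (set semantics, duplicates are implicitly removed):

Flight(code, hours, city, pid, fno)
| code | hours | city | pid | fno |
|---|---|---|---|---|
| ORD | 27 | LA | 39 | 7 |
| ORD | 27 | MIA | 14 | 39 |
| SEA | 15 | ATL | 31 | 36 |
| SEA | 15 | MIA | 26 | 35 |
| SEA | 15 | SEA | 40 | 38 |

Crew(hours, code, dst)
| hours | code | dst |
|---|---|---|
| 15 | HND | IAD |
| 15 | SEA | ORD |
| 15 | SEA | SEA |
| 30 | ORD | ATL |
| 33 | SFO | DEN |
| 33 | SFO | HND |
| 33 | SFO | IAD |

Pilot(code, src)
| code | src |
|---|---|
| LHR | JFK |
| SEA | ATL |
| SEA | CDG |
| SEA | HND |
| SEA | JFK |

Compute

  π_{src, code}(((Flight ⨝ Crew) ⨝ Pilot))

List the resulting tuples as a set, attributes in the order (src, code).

Natural join on code, hours: {(SEA, 15, ATL, 31, 36, ORD), (SEA, 15, ATL, 31, 36, SEA), (SEA, 15, MIA, 26, 35, ORD), (SEA, 15, MIA, 26, 35, SEA), (SEA, 15, SEA, 40, 38, ORD), (SEA, 15, SEA, 40, 38, SEA)}
Natural join on code: {(SEA, 15, ATL, 31, 36, ORD, ATL), (SEA, 15, ATL, 31, 36, ORD, CDG), (SEA, 15, ATL, 31, 36, ORD, HND), (SEA, 15, ATL, 31, 36, ORD, JFK), (SEA, 15, ATL, 31, 36, SEA, ATL), (SEA, 15, ATL, 31, 36, SEA, CDG), (SEA, 15, ATL, 31, 36, SEA, HND), (SEA, 15, ATL, 31, 36, SEA, JFK), (SEA, 15, MIA, 26, 35, ORD, ATL), (SEA, 15, MIA, 26, 35, ORD, CDG), (SEA, 15, MIA, 26, 35, ORD, HND), (SEA, 15, MIA, 26, 35, ORD, JFK), (SEA, 15, MIA, 26, 35, SEA, ATL), (SEA, 15, MIA, 26, 35, SEA, CDG), (SEA, 15, MIA, 26, 35, SEA, HND), (SEA, 15, MIA, 26, 35, SEA, JFK), (SEA, 15, SEA, 40, 38, ORD, ATL), (SEA, 15, SEA, 40, 38, ORD, CDG), (SEA, 15, SEA, 40, 38, ORD, HND), (SEA, 15, SEA, 40, 38, ORD, JFK), (SEA, 15, SEA, 40, 38, SEA, ATL), (SEA, 15, SEA, 40, 38, SEA, CDG), (SEA, 15, SEA, 40, 38, SEA, HND), (SEA, 15, SEA, 40, 38, SEA, JFK)}
Keep only column(s) src, code (20 duplicate(s) eliminated): {(ATL, SEA), (CDG, SEA), (HND, SEA), (JFK, SEA)}

{(ATL, SEA), (CDG, SEA), (HND, SEA), (JFK, SEA)}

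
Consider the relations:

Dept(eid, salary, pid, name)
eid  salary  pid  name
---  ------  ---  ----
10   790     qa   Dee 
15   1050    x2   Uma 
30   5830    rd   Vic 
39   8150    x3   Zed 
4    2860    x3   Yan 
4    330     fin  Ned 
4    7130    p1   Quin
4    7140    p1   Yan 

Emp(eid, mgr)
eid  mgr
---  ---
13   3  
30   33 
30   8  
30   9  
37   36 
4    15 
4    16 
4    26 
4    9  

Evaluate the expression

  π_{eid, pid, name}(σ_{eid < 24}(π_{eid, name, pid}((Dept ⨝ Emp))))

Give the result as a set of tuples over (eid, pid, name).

Dept ⋈ Emp (natural join on eid): {(30, 5830, rd, Vic, 33), (30, 5830, rd, Vic, 8), (30, 5830, rd, Vic, 9), (4, 2860, x3, Yan, 15), (4, 2860, x3, Yan, 16), (4, 2860, x3, Yan, 26), (4, 2860, x3, Yan, 9), (4, 330, fin, Ned, 15), (4, 330, fin, Ned, 16), (4, 330, fin, Ned, 26), (4, 330, fin, Ned, 9), (4, 7130, p1, Quin, 15), (4, 7130, p1, Quin, 16), (4, 7130, p1, Quin, 26), (4, 7130, p1, Quin, 9), (4, 7140, p1, Yan, 15), (4, 7140, p1, Yan, 16), (4, 7140, p1, Yan, 26), (4, 7140, p1, Yan, 9)}
Keep only column(s) eid, name, pid (14 duplicate(s) eliminated): {(30, Vic, rd), (4, Ned, fin), (4, Quin, p1), (4, Yan, p1), (4, Yan, x3)}
Selection eid < 24: {(4, Ned, fin), (4, Quin, p1), (4, Yan, p1), (4, Yan, x3)}
Keep only column(s) eid, pid, name: {(4, fin, Ned), (4, p1, Quin), (4, p1, Yan), (4, x3, Yan)}

{(4, fin, Ned), (4, p1, Quin), (4, p1, Yan), (4, x3, Yan)}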